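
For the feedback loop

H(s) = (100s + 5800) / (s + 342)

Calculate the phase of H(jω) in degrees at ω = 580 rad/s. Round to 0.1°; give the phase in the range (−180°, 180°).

Substitute s = j580:
Numerator: 100(j580) + 5800 = 5800 + j58000
Denominator: (j580) + 342 = 342 + j580
|N| = √(5800² + 58000²) ≈ 58289, ∠N ≈ 84.29°
|D| = √(342² + 580²) ≈ 673.32, ∠D ≈ 59.47°
∠H = 84.29° − 59.47° = 24.82°

24.8°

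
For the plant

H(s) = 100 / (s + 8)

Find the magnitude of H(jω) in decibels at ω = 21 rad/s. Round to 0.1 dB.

Substitute s = j21:
Numerator: 100 = 100 + j0
Denominator: (j21) + 8 = 8 + j21
|N| = √(100² + 0²) ≈ 100, ∠N ≈ 0.00°
|D| = √(8² + 21²) ≈ 22.472, ∠D ≈ 69.15°
|H| = 100 / 22.472 ≈ 4.45
Gain = 20 log₁₀(4.45) ≈ 12.97 dB

13.0 dB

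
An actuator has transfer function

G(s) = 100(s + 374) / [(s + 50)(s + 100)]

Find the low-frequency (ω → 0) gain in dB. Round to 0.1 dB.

G(0) = 100·374 / (50·100) = 7.48
20 log₁₀(7.48) ≈ 17.48 dB

17.5 dB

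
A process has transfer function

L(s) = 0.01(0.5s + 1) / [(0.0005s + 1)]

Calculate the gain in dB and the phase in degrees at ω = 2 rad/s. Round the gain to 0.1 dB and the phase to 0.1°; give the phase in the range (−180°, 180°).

At ω = 2 rad/s:
zero (1 + j2·0.5) = 1 + j1 → |·| ≈ 1.4142, ∠ ≈ 45.00°
pole (1 + j2·0.0005) = 1 + j0.001 → |·| ≈ 1, ∠ ≈ 0.06°
|L| = 0.01 · 1.4142 / (1) ≈ 0.014142
Gain = 20 log₁₀(0.014142) ≈ -36.99 dB
∠L = (45.00°) − (0.06°) = 44.94°

-37.0 dB, 44.9°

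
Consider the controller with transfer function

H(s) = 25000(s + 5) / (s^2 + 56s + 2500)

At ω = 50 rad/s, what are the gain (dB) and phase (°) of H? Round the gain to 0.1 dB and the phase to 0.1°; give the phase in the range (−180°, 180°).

53.0 dB, -5.7°

At s = jω = j50:
zero (s+5): 5 + j50 → |·| = √(5²+50²) = √2525 ≈ 50.249, ∠ = arctan(50/5) ≈ 84.29°
quadratic: (j50)² + 56·j50 + 2500 = 0 + j2800 → |·| ≈ 2800, ∠ ≈ 90.00°
|H| = 25000 · 50.249 / 2800 ≈ 448.65
Gain = 20 log₁₀(448.65) ≈ 53.04 dB
∠H = 84.29° − 90.00° = -5.71°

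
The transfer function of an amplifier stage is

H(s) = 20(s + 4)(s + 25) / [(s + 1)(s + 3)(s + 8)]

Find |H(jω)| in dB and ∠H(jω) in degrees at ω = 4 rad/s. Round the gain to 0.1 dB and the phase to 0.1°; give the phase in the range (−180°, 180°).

At s = jω = j4:
zero (s+4): 4 + j4 → |·| = √(4²+4²) = √32 ≈ 5.6569, ∠ = arctan(4/4) ≈ 45.00°
zero (s+25): 25 + j4 → |·| = √(25²+4²) = √641 ≈ 25.318, ∠ = arctan(4/25) ≈ 9.09°
pole (s+1): 1 + j4 → |·| = √(1²+4²) = √17 ≈ 4.1231, ∠ = arctan(4/1) ≈ 75.96°
pole (s+3): 3 + j4 → |·| = √(3²+4²) = √25 ≈ 5, ∠ = arctan(4/3) ≈ 53.13°
pole (s+8): 8 + j4 → |·| = √(8²+4²) = √80 ≈ 8.9443, ∠ = arctan(4/8) ≈ 26.57°
|H| = 20 · 143.22 / 184.39 ≈ 15.534
Gain = 20 log₁₀(15.534) ≈ 23.83 dB
∠H = 54.09° − 155.66° = -101.57°

23.8 dB, -101.6°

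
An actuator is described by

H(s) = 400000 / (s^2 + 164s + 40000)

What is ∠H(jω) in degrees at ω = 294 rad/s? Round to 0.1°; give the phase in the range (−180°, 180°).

-133.9°

At s = jω = j294:
quadratic: (j294)² + 164·j294 + 40000 = -46436 + j48216 → |·| ≈ 66941, ∠ ≈ 133.92°
∠H = 0.00° − 133.92° = -133.92°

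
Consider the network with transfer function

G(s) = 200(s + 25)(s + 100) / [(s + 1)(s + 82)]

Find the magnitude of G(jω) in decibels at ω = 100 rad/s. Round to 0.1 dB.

At s = jω = j100:
zero (s+25): 25 + j100 → |·| = √(25²+100²) = √10625 ≈ 103.08, ∠ = arctan(100/25) ≈ 75.96°
zero (s+100): 100 + j100 → |·| = √(100²+100²) = √20000 ≈ 141.42, ∠ = arctan(100/100) ≈ 45.00°
pole (s+1): 1 + j100 → |·| = √(1²+100²) = √10001 ≈ 100, ∠ = arctan(100/1) ≈ 89.43°
pole (s+82): 82 + j100 → |·| = √(82²+100²) = √16724 ≈ 129.32, ∠ = arctan(100/82) ≈ 50.65°
|G| = 200 · 14578 / 12932 ≈ 225.46
Gain = 20 log₁₀(225.46) ≈ 47.06 dB

47.1 dB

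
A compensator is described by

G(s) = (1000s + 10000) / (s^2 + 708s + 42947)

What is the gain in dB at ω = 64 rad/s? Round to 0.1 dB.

Substitute s = j64:
Numerator: 1000(j64) + 10000 = 10000 + j64000
Denominator: (j64)^2 + 708(j64) + 42947 = 38851 + j45312
|N| = √(10000² + 64000²) ≈ 64777, ∠N ≈ 81.12°
|D| = √(38851² + 45312²) ≈ 59687, ∠D ≈ 49.39°
|G| = 64777 / 59687 ≈ 1.0853
Gain = 20 log₁₀(1.0853) ≈ 0.71 dB

0.7 dB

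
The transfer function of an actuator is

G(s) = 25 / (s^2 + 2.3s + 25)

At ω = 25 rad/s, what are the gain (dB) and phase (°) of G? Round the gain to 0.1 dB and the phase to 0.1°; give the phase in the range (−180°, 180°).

-27.6 dB, -174.5°

At s = jω = j25:
quadratic: (j25)² + 2.3·j25 + 25 = -600 + j57.5 → |·| ≈ 602.75, ∠ ≈ 174.53°
|G| = 25 / 602.75 ≈ 0.041477
Gain = 20 log₁₀(0.041477) ≈ -27.64 dB
∠G = 0.00° − 174.53° = -174.53°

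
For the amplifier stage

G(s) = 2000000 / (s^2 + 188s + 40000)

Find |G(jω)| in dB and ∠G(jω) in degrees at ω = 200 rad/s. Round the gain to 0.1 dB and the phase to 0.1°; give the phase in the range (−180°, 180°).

34.5 dB, -90.0°

At s = jω = j200:
quadratic: (j200)² + 188·j200 + 40000 = 0 + j37600 → |·| ≈ 37600, ∠ ≈ 90.00°
|G| = 2000000 / 37600 ≈ 53.191
Gain = 20 log₁₀(53.191) ≈ 34.52 dB
∠G = 0.00° − 90.00° = -90.00°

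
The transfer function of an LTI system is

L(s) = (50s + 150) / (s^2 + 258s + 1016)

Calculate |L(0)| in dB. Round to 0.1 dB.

L(0) = 150 / 1016 ≈ 0.14764
20 log₁₀(0.14764) ≈ -16.62 dB

-16.6 dB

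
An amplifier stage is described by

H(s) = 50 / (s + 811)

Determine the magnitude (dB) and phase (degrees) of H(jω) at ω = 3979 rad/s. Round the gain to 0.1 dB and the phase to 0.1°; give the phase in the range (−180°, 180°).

At s = jω = j3979:
pole (s+811): 811 + j3979 → |·| = √(811²+3979²) = √16490162 ≈ 4060.8, ∠ = arctan(3979/811) ≈ 78.48°
|H| = 50 / 4060.8 ≈ 0.012313
Gain = 20 log₁₀(0.012313) ≈ -38.19 dB
∠H = 0.00° − 78.48° = -78.48°

-38.2 dB, -78.5°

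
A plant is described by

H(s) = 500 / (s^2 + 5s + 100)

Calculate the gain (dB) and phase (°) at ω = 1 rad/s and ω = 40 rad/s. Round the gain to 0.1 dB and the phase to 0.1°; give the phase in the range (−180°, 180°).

At s = jω = j1:
quadratic: (j1)² + 5·j1 + 100 = 99 + j5 → |·| ≈ 99.126, ∠ ≈ 2.89°
|H| = 500 / 99.126 ≈ 5.0441
Gain = 20 log₁₀(5.0441) ≈ 14.06 dB
∠H = 0.00° − 2.89° = -2.89°

At s = jω = j40:
quadratic: (j40)² + 5·j40 + 100 = -1500 + j200 → |·| ≈ 1513.3, ∠ ≈ 172.41°
|H| = 500 / 1513.3 ≈ 0.3304
Gain = 20 log₁₀(0.3304) ≈ -9.62 dB
∠H = 0.00° − 172.41° = -172.41°

ω = 1: 14.1 dB, -2.9°; ω = 40: -9.6 dB, -172.4°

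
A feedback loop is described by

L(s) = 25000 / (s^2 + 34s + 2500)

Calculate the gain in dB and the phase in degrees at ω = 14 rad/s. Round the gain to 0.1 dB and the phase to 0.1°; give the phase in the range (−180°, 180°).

20.5 dB, -11.7°

At s = jω = j14:
quadratic: (j14)² + 34·j14 + 2500 = 2304 + j476 → |·| ≈ 2352.7, ∠ ≈ 11.67°
|L| = 25000 / 2352.7 ≈ 10.626
Gain = 20 log₁₀(10.626) ≈ 20.53 dB
∠L = 0.00° − 11.67° = -11.67°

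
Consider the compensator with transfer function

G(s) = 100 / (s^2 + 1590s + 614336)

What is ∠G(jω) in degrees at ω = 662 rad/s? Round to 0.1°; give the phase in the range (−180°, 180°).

-80.5°

Substitute s = j662:
Numerator: 100 = 100 + j0
Denominator: (j662)^2 + 1590(j662) + 614336 = 176092 + j1052580
|N| = √(100² + 0²) ≈ 100, ∠N ≈ 0.00°
|D| = √(176092² + 1052580²) ≈ 1.0672e+06, ∠D ≈ 80.50°
∠G = 0.00° − 80.50° = -80.50°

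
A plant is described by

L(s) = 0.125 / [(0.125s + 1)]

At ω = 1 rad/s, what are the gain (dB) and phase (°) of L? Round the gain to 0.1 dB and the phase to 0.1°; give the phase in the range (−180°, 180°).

-18.1 dB, -7.1°

At ω = 1 rad/s:
pole (1 + j1·0.125) = 1 + j0.125 → |·| ≈ 1.0078, ∠ ≈ 7.13°
|L| = 0.125 · 1 / (1.0078) ≈ 0.12403
Gain = 20 log₁₀(0.12403) ≈ -18.13 dB
∠L = (0°) − (7.13°) = -7.13°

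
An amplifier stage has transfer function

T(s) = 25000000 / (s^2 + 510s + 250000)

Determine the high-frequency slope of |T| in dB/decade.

-40 dB/decade

Each pole contributes −20 dB/decade at high frequency; each zero contributes +20 dB/decade.
Net: 0 zero(s) − 2 pole(s) → -40 dB/decade.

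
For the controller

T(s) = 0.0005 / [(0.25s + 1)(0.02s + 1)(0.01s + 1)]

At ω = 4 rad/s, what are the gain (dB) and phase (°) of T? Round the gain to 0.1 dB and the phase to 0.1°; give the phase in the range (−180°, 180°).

At ω = 4 rad/s:
pole (1 + j4·0.25) = 1 + j1 → |·| ≈ 1.4142, ∠ ≈ 45.00°
pole (1 + j4·0.02) = 1 + j0.08 → |·| ≈ 1.0032, ∠ ≈ 4.57°
pole (1 + j4·0.01) = 1 + j0.04 → |·| ≈ 1.0008, ∠ ≈ 2.29°
|T| = 0.0005 · 1 / (1.4142 · 1.0032 · 1.0008) ≈ 0.00035215
Gain = 20 log₁₀(0.00035215) ≈ -69.07 dB
∠T = (0°) − (45.00° + 4.57° + 2.29°) = -51.86°

-69.1 dB, -51.9°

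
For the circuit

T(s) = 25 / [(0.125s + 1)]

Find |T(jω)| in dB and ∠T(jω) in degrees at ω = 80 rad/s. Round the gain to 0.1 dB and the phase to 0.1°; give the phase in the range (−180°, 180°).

7.9 dB, -84.3°

At ω = 80 rad/s:
pole (1 + j80·0.125) = 1 + j10 → |·| ≈ 10.05, ∠ ≈ 84.29°
|T| = 25 · 1 / (10.05) ≈ 2.4876
Gain = 20 log₁₀(2.4876) ≈ 7.92 dB
∠T = (0°) − (84.29°) = -84.29°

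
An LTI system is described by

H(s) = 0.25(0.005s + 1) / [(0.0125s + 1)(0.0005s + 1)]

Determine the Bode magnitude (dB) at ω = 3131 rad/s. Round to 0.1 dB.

-25.4 dB

At ω = 3131 rad/s:
zero (1 + j3131·0.005) = 1 + j15.655 → |·| ≈ 15.687, ∠ ≈ 86.35°
pole (1 + j3131·0.0125) = 1 + j39.1375 → |·| ≈ 39.15, ∠ ≈ 88.54°
pole (1 + j3131·0.0005) = 1 + j1.5655 → |·| ≈ 1.8576, ∠ ≈ 57.43°
|H| = 0.25 · 15.687 / (39.15 · 1.8576) ≈ 0.053926
Gain = 20 log₁₀(0.053926) ≈ -25.36 dB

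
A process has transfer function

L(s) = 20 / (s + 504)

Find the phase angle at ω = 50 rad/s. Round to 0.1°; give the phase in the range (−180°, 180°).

Substitute s = j50:
Numerator: 20 = 20 + j0
Denominator: (j50) + 504 = 504 + j50
|N| = √(20² + 0²) ≈ 20, ∠N ≈ 0.00°
|D| = √(504² + 50²) ≈ 506.47, ∠D ≈ 5.67°
∠L = 0.00° − 5.67° = -5.67°

-5.7°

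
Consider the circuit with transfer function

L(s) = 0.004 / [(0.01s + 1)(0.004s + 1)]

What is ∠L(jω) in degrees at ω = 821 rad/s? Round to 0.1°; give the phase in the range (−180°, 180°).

-156.1°

At ω = 821 rad/s:
pole (1 + j821·0.01) = 1 + j8.21 → |·| ≈ 8.2707, ∠ ≈ 83.06°
pole (1 + j821·0.004) = 1 + j3.284 → |·| ≈ 3.4329, ∠ ≈ 73.06°
∠L = (0°) − (83.06° + 73.06°) = -156.12°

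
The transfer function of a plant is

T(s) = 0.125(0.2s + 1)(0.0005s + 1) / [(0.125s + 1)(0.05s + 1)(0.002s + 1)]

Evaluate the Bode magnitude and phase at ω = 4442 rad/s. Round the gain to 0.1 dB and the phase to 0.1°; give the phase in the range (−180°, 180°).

At ω = 4442 rad/s:
zero (1 + j4442·0.2) = 1 + j888.4 → |·| ≈ 888.4, ∠ ≈ 89.94°
zero (1 + j4442·0.0005) = 1 + j2.221 → |·| ≈ 2.4357, ∠ ≈ 65.76°
pole (1 + j4442·0.125) = 1 + j555.25 → |·| ≈ 555.25, ∠ ≈ 89.90°
pole (1 + j4442·0.05) = 1 + j222.1 → |·| ≈ 222.1, ∠ ≈ 89.74°
pole (1 + j4442·0.002) = 1 + j8.884 → |·| ≈ 8.9401, ∠ ≈ 83.58°
|T| = 0.125 · 888.4 · 2.4357 / (555.25 · 222.1 · 8.9401) ≈ 0.00024534
Gain = 20 log₁₀(0.00024534) ≈ -72.20 dB
∠T = (89.94° + 65.76°) − (89.90° + 89.74° + 83.58°) = -107.52°

-72.2 dB, -107.5°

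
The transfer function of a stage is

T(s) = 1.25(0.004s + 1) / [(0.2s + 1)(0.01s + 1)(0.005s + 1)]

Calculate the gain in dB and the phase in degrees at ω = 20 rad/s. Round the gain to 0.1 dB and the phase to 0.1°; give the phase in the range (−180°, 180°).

At ω = 20 rad/s:
zero (1 + j20·0.004) = 1 + j0.08 → |·| ≈ 1.0032, ∠ ≈ 4.57°
pole (1 + j20·0.2) = 1 + j4 → |·| ≈ 4.1231, ∠ ≈ 75.96°
pole (1 + j20·0.01) = 1 + j0.2 → |·| ≈ 1.0198, ∠ ≈ 11.31°
pole (1 + j20·0.005) = 1 + j0.1 → |·| ≈ 1.005, ∠ ≈ 5.71°
|T| = 1.25 · 1.0032 / (4.1231 · 1.0198 · 1.005) ≈ 0.29675
Gain = 20 log₁₀(0.29675) ≈ -10.55 dB
∠T = (4.57°) − (75.96° + 11.31° + 5.71°) = -88.41°

-10.6 dB, -88.4°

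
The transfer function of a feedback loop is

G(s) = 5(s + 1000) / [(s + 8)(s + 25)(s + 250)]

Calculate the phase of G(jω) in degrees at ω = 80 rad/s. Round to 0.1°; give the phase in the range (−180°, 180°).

At s = jω = j80:
zero (s+1000): 1000 + j80 → |·| = √(1000²+80²) = √1006400 ≈ 1003.2, ∠ = arctan(80/1000) ≈ 4.57°
pole (s+8): 8 + j80 → |·| = √(8²+80²) = √6464 ≈ 80.399, ∠ = arctan(80/8) ≈ 84.29°
pole (s+25): 25 + j80 → |·| = √(25²+80²) = √7025 ≈ 83.815, ∠ = arctan(80/25) ≈ 72.65°
pole (s+250): 250 + j80 → |·| = √(250²+80²) = √68900 ≈ 262.49, ∠ = arctan(80/250) ≈ 17.74°
∠G = 4.57° − 174.68° = -170.11°

-170.1°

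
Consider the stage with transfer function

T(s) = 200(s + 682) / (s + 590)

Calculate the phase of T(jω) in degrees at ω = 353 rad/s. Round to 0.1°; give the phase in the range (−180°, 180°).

-3.5°

At s = jω = j353:
zero (s+682): 682 + j353 → |·| = √(682²+353²) = √589733 ≈ 767.94, ∠ = arctan(353/682) ≈ 27.37°
pole (s+590): 590 + j353 → |·| = √(590²+353²) = √472709 ≈ 687.54, ∠ = arctan(353/590) ≈ 30.89°
∠T = 27.37° − 30.89° = -3.52°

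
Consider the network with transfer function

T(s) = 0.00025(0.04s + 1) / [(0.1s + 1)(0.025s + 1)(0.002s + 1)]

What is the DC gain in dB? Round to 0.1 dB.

T(0) = 0.00025 · 1 / 1 = 0.00025
20 log₁₀(0.00025) ≈ -72.04 dB

-72.0 dB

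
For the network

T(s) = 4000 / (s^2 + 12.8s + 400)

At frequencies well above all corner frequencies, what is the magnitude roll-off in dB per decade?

Each pole contributes −20 dB/decade at high frequency; each zero contributes +20 dB/decade.
Net: 0 zero(s) − 2 pole(s) → -40 dB/decade.

-40 dB/decade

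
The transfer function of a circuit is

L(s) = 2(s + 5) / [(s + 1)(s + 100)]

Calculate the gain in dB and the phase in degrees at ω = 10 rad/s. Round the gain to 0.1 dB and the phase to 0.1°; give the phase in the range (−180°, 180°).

At s = jω = j10:
zero (s+5): 5 + j10 → |·| = √(5²+10²) = √125 ≈ 11.18, ∠ = arctan(10/5) ≈ 63.43°
pole (s+1): 1 + j10 → |·| = √(1²+10²) = √101 ≈ 10.05, ∠ = arctan(10/1) ≈ 84.29°
pole (s+100): 100 + j10 → |·| = √(100²+10²) = √10100 ≈ 100.5, ∠ = arctan(10/100) ≈ 5.71°
|L| = 2 · 11.18 / 1010 ≈ 0.022139
Gain = 20 log₁₀(0.022139) ≈ -33.10 dB
∠L = 63.43° − 90.00° = -26.57°

-33.1 dB, -26.6°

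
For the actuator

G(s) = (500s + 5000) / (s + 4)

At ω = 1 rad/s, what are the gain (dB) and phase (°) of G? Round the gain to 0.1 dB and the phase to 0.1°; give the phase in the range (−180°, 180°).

Substitute s = j1:
Numerator: 500(j1) + 5000 = 5000 + j500
Denominator: (j1) + 4 = 4 + j1
|N| = √(5000² + 500²) ≈ 5024.9, ∠N ≈ 5.71°
|D| = √(4² + 1²) ≈ 4.1231, ∠D ≈ 14.04°
|G| = 5024.9 / 4.1231 ≈ 1218.7
Gain = 20 log₁₀(1218.7) ≈ 61.72 dB
∠G = 5.71° − 14.04° = -8.33°

61.7 dB, -8.3°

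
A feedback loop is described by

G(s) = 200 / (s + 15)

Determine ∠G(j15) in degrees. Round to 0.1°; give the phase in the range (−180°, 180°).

-45.0°

Substitute s = j15:
Numerator: 200 = 200 + j0
Denominator: (j15) + 15 = 15 + j15
|N| = √(200² + 0²) ≈ 200, ∠N ≈ 0.00°
|D| = √(15² + 15²) ≈ 21.213, ∠D ≈ 45.00°
∠G = 0.00° − 45.00° = -45.00°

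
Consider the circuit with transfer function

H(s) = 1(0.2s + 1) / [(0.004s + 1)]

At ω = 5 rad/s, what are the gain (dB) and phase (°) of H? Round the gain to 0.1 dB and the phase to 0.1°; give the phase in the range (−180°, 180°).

At ω = 5 rad/s:
zero (1 + j5·0.2) = 1 + j1 → |·| ≈ 1.4142, ∠ ≈ 45.00°
pole (1 + j5·0.004) = 1 + j0.02 → |·| ≈ 1.0002, ∠ ≈ 1.15°
|H| = 1 · 1.4142 / (1.0002) ≈ 1.4139
Gain = 20 log₁₀(1.4139) ≈ 3.01 dB
∠H = (45.00°) − (1.15°) = 43.85°

3.0 dB, 43.9°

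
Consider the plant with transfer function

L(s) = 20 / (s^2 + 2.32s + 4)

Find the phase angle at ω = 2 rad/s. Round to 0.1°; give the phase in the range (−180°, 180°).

-90.0°

At s = jω = j2:
quadratic: (j2)² + 2.32·j2 + 4 = 0 + j4.64 → |·| ≈ 4.64, ∠ ≈ 90.00°
∠L = 0.00° − 90.00° = -90.00°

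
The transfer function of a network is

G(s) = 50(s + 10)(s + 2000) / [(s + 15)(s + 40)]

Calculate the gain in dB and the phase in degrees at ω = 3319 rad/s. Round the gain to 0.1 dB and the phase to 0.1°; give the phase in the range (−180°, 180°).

At s = jω = j3319:
zero (s+10): 10 + j3319 → |·| = √(10²+3319²) = √11015861 ≈ 3319, ∠ = arctan(3319/10) ≈ 89.83°
zero (s+2000): 2000 + j3319 → |·| = √(2000²+3319²) = √15015761 ≈ 3875, ∠ = arctan(3319/2000) ≈ 58.93°
pole (s+15): 15 + j3319 → |·| = √(15²+3319²) = √11015986 ≈ 3319, ∠ = arctan(3319/15) ≈ 89.74°
pole (s+40): 40 + j3319 → |·| = √(40²+3319²) = √11017361 ≈ 3319.2, ∠ = arctan(3319/40) ≈ 89.31°
|G| = 50 · 1.2861e+07 / 1.1016e+07 ≈ 58.374
Gain = 20 log₁₀(58.374) ≈ 35.32 dB
∠G = 148.76° − 179.05° = -30.29°

35.3 dB, -30.3°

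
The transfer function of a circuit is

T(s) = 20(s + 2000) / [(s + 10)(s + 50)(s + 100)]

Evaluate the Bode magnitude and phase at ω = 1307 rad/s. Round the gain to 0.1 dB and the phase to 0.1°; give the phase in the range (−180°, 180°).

-93.4 dB, 130.2°

At s = jω = j1307:
zero (s+2000): 2000 + j1307 → |·| = √(2000²+1307²) = √5708249 ≈ 2389.2, ∠ = arctan(1307/2000) ≈ 33.16°
pole (s+10): 10 + j1307 → |·| = √(10²+1307²) = √1708349 ≈ 1307, ∠ = arctan(1307/10) ≈ 89.56°
pole (s+50): 50 + j1307 → |·| = √(50²+1307²) = √1710749 ≈ 1308, ∠ = arctan(1307/50) ≈ 87.81°
pole (s+100): 100 + j1307 → |·| = √(100²+1307²) = √1718249 ≈ 1310.8, ∠ = arctan(1307/100) ≈ 85.62°
|T| = 20 · 2389.2 / 2.2409e+09 ≈ 2.1324e-05
Gain = 20 log₁₀(2.1324e-05) ≈ -93.42 dB
∠T = 33.16° − 262.99° = -229.83° ≡ 130.17° (principal value)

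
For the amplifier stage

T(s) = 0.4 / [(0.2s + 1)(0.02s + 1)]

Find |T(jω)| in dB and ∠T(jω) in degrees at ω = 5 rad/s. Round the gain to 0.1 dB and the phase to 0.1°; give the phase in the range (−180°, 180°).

-11.0 dB, -50.7°

At ω = 5 rad/s:
pole (1 + j5·0.2) = 1 + j1 → |·| ≈ 1.4142, ∠ ≈ 45.00°
pole (1 + j5·0.02) = 1 + j0.1 → |·| ≈ 1.005, ∠ ≈ 5.71°
|T| = 0.4 · 1 / (1.4142 · 1.005) ≈ 0.28144
Gain = 20 log₁₀(0.28144) ≈ -11.01 dB
∠T = (0°) − (45.00° + 5.71°) = -50.71°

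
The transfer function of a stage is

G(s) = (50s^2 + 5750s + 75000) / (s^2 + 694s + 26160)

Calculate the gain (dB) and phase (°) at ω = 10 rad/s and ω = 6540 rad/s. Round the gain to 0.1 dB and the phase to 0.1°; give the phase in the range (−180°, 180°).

Substitute s = j10:
Numerator: 50(j10)^2 + 5750(j10) + 75000 = 70000 + j57500
Denominator: (j10)^2 + 694(j10) + 26160 = 26060 + j6940
|N| = √(70000² + 57500²) ≈ 90588, ∠N ≈ 39.40°
|D| = √(26060² + 6940²) ≈ 26968, ∠D ≈ 14.91°
|G| = 90588 / 26968 ≈ 3.3591
Gain = 20 log₁₀(3.3591) ≈ 10.52 dB
∠G = 39.40° − 14.91° = 24.49°

Substitute s = j6540:
Numerator: 50(j6540)^2 + 5750(j6540) + 75000 = -2138505000 + j37605000
Denominator: (j6540)^2 + 694(j6540) + 26160 = -42745440 + j4538760
|N| = √(2138505000² + 37605000²) ≈ 2.1388e+09, ∠N ≈ 178.99°
|D| = √(42745440² + 4538760²) ≈ 4.2986e+07, ∠D ≈ 173.94°
|G| = 2.1388e+09 / 4.2986e+07 ≈ 49.756
Gain = 20 log₁₀(49.756) ≈ 33.94 dB
∠G = 178.99° − 173.94° = 5.05°

ω = 10: 10.5 dB, 24.5°; ω = 6540: 33.9 dB, 5.1°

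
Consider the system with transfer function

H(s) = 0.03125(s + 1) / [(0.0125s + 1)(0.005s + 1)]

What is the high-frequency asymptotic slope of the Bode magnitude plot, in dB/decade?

-20 dB/decade

Each pole contributes −20 dB/decade at high frequency; each zero contributes +20 dB/decade.
Net: 1 zero(s) − 2 pole(s) → -20 dB/decade.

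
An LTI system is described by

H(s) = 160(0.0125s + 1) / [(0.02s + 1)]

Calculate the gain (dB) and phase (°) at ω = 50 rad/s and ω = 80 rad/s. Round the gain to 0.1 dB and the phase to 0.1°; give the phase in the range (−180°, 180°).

ω = 50: 42.5 dB, -13.0°; ω = 80: 41.6 dB, -13.0°

At ω = 50 rad/s:
zero (1 + j50·0.0125) = 1 + j0.625 → |·| ≈ 1.1792, ∠ ≈ 32.01°
pole (1 + j50·0.02) = 1 + j1 → |·| ≈ 1.4142, ∠ ≈ 45.00°
|H| = 160 · 1.1792 / (1.4142) ≈ 133.41
Gain = 20 log₁₀(133.41) ≈ 42.50 dB
∠H = (32.01°) − (45.00°) = -12.99°

At ω = 80 rad/s:
zero (1 + j80·0.0125) = 1 + j1 → |·| ≈ 1.4142, ∠ ≈ 45.00°
pole (1 + j80·0.02) = 1 + j1.6 → |·| ≈ 1.8868, ∠ ≈ 57.99°
|H| = 160 · 1.4142 / (1.8868) ≈ 119.92
Gain = 20 log₁₀(119.92) ≈ 41.58 dB
∠H = (45.00°) − (57.99°) = -12.99°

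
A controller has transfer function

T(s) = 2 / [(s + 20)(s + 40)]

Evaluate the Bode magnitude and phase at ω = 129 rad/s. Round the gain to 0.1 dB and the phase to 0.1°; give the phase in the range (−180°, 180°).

At s = jω = j129:
pole (s+20): 20 + j129 → |·| = √(20²+129²) = √17041 ≈ 130.54, ∠ = arctan(129/20) ≈ 81.19°
pole (s+40): 40 + j129 → |·| = √(40²+129²) = √18241 ≈ 135.06, ∠ = arctan(129/40) ≈ 72.77°
|T| = 2 / 17631 ≈ 0.00011344
Gain = 20 log₁₀(0.00011344) ≈ -78.90 dB
∠T = 0.00° − 153.96° = -153.96°

-78.9 dB, -154.0°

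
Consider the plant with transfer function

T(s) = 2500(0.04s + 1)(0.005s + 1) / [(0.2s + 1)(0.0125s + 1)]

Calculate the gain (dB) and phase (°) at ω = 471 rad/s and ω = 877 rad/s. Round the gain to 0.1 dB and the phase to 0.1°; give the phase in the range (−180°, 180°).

ω = 471: 46.6 dB, -15.8°; ω = 877: 46.2 dB, -8.9°

At ω = 471 rad/s:
zero (1 + j471·0.04) = 1 + j18.84 → |·| ≈ 18.867, ∠ ≈ 86.96°
zero (1 + j471·0.005) = 1 + j2.355 → |·| ≈ 2.5585, ∠ ≈ 66.99°
pole (1 + j471·0.2) = 1 + j94.2 → |·| ≈ 94.205, ∠ ≈ 89.39°
pole (1 + j471·0.0125) = 1 + j5.8875 → |·| ≈ 5.9718, ∠ ≈ 80.36°
|T| = 2500 · 18.867 · 2.5585 / (94.205 · 5.9718) ≈ 214.51
Gain = 20 log₁₀(214.51) ≈ 46.63 dB
∠T = (86.96° + 66.99°) − (89.39° + 80.36°) = -15.80°

At ω = 877 rad/s:
zero (1 + j877·0.04) = 1 + j35.08 → |·| ≈ 35.094, ∠ ≈ 88.37°
zero (1 + j877·0.005) = 1 + j4.385 → |·| ≈ 4.4976, ∠ ≈ 77.15°
pole (1 + j877·0.2) = 1 + j175.4 → |·| ≈ 175.4, ∠ ≈ 89.67°
pole (1 + j877·0.0125) = 1 + j10.9625 → |·| ≈ 11.008, ∠ ≈ 84.79°
|T| = 2500 · 35.094 · 4.4976 / (175.4 · 11.008) ≈ 204.37
Gain = 20 log₁₀(204.37) ≈ 46.21 dB
∠T = (88.37° + 77.15°) − (89.67° + 84.79°) = -8.94°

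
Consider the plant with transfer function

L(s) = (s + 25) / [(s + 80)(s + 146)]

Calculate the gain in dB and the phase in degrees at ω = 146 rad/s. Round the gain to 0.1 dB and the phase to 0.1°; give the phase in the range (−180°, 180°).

At s = jω = j146:
zero (s+25): 25 + j146 → |·| = √(25²+146²) = √21941 ≈ 148.12, ∠ = arctan(146/25) ≈ 80.28°
pole (s+80): 80 + j146 → |·| = √(80²+146²) = √27716 ≈ 166.48, ∠ = arctan(146/80) ≈ 61.28°
pole (s+146): 146 + j146 → |·| = √(146²+146²) = √42632 ≈ 206.48, ∠ = arctan(146/146) ≈ 45.00°
|L| = 1 · 148.12 / 34375 ≈ 0.0043089
Gain = 20 log₁₀(0.0043089) ≈ -47.31 dB
∠L = 80.28° − 106.28° = -26.00°

-47.3 dB, -26.0°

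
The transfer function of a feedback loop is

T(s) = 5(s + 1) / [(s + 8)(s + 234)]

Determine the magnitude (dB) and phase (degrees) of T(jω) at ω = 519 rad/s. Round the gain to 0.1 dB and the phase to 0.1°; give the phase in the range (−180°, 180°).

-41.1 dB, -65.0°

At s = jω = j519:
zero (s+1): 1 + j519 → |·| = √(1²+519²) = √269362 ≈ 519, ∠ = arctan(519/1) ≈ 89.89°
pole (s+8): 8 + j519 → |·| = √(8²+519²) = √269425 ≈ 519.06, ∠ = arctan(519/8) ≈ 89.12°
pole (s+234): 234 + j519 → |·| = √(234²+519²) = √324117 ≈ 569.31, ∠ = arctan(519/234) ≈ 65.73°
|T| = 5 · 519 / 2.9551e+05 ≈ 0.0087814
Gain = 20 log₁₀(0.0087814) ≈ -41.13 dB
∠T = 89.89° − 154.85° = -64.96°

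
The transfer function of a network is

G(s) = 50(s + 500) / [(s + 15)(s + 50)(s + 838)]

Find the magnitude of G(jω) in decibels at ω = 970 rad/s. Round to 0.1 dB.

-86.9 dB

At s = jω = j970:
zero (s+500): 500 + j970 → |·| = √(500²+970²) = √1190900 ≈ 1091.3, ∠ = arctan(970/500) ≈ 62.73°
pole (s+15): 15 + j970 → |·| = √(15²+970²) = √941125 ≈ 970.12, ∠ = arctan(970/15) ≈ 89.11°
pole (s+50): 50 + j970 → |·| = √(50²+970²) = √943400 ≈ 971.29, ∠ = arctan(970/50) ≈ 87.05°
pole (s+838): 838 + j970 → |·| = √(838²+970²) = √1643144 ≈ 1281.9, ∠ = arctan(970/838) ≈ 49.18°
|G| = 50 · 1091.3 / 1.2079e+09 ≈ 4.5173e-05
Gain = 20 log₁₀(4.5173e-05) ≈ -86.90 dB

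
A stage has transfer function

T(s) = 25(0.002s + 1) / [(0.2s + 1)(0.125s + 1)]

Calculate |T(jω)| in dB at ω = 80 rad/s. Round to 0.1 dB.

At ω = 80 rad/s:
zero (1 + j80·0.002) = 1 + j0.16 → |·| ≈ 1.0127, ∠ ≈ 9.09°
pole (1 + j80·0.2) = 1 + j16 → |·| ≈ 16.031, ∠ ≈ 86.42°
pole (1 + j80·0.125) = 1 + j10 → |·| ≈ 10.05, ∠ ≈ 84.29°
|T| = 25 · 1.0127 / (16.031 · 10.05) ≈ 0.15714
Gain = 20 log₁₀(0.15714) ≈ -16.07 dB

-16.1 dB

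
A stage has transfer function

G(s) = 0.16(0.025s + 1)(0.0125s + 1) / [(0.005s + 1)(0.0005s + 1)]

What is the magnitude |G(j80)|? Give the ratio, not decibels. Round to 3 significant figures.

At ω = 80 rad/s:
zero (1 + j80·0.025) = 1 + j2 → |·| ≈ 2.2361, ∠ ≈ 63.43°
zero (1 + j80·0.0125) = 1 + j1 → |·| ≈ 1.4142, ∠ ≈ 45.00°
pole (1 + j80·0.005) = 1 + j0.4 → |·| ≈ 1.077, ∠ ≈ 21.80°
pole (1 + j80·0.0005) = 1 + j0.04 → |·| ≈ 1.0008, ∠ ≈ 2.29°
|G| = 0.16 · 2.2361 · 1.4142 / (1.077 · 1.0008) ≈ 0.46942

0.469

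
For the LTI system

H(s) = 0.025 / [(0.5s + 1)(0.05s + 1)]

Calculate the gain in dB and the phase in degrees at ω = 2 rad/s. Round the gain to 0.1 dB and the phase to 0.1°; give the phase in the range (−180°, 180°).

-35.1 dB, -50.7°

At ω = 2 rad/s:
pole (1 + j2·0.5) = 1 + j1 → |·| ≈ 1.4142, ∠ ≈ 45.00°
pole (1 + j2·0.05) = 1 + j0.1 → |·| ≈ 1.005, ∠ ≈ 5.71°
|H| = 0.025 · 1 / (1.4142 · 1.005) ≈ 0.01759
Gain = 20 log₁₀(0.01759) ≈ -35.09 dB
∠H = (0°) − (45.00° + 5.71°) = -50.71°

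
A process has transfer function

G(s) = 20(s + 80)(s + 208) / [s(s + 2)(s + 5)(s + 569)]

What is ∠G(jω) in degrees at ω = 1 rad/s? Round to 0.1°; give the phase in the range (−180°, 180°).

-127.0°

At s = jω = j1:
zero (s+80): 80 + j1 → |·| = √(80²+1²) = √6401 ≈ 80.006, ∠ = arctan(1/80) ≈ 0.72°
zero (s+208): 208 + j1 → |·| = √(208²+1²) = √43265 ≈ 208, ∠ = arctan(1/208) ≈ 0.28°
pole (s+2): 2 + j1 → |·| = √(2²+1²) = √5 ≈ 2.2361, ∠ = arctan(1/2) ≈ 26.57°
pole (s+5): 5 + j1 → |·| = √(5²+1²) = √26 ≈ 5.099, ∠ = arctan(1/5) ≈ 11.31°
pole (s+569): 569 + j1 → |·| = √(569²+1²) = √323762 ≈ 569, ∠ = arctan(1/569) ≈ 0.10°
pole at origin: |s| = 1, ∠ = 90.00° (in denominator)
∠G = 1.00° − 127.98° = -126.98°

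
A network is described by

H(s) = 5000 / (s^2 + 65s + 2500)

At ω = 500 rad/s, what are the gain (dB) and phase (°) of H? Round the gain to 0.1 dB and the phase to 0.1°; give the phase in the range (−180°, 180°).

At s = jω = j500:
quadratic: (j500)² + 65·j500 + 2500 = -247500 + j32500 → |·| ≈ 2.4962e+05, ∠ ≈ 172.52°
|H| = 5000 / 2.4962e+05 ≈ 0.02003
Gain = 20 log₁₀(0.02003) ≈ -33.97 dB
∠H = 0.00° − 172.52° = -172.52°

-34.0 dB, -172.5°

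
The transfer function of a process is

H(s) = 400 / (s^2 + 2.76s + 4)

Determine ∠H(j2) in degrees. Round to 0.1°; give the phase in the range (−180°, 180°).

-90.0°

At s = jω = j2:
quadratic: (j2)² + 2.76·j2 + 4 = 0 + j5.52 → |·| ≈ 5.52, ∠ ≈ 90.00°
∠H = 0.00° − 90.00° = -90.00°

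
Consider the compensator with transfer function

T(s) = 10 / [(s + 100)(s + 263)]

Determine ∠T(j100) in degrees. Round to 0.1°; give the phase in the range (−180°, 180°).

At s = jω = j100:
pole (s+100): 100 + j100 → |·| = √(100²+100²) = √20000 ≈ 141.42, ∠ = arctan(100/100) ≈ 45.00°
pole (s+263): 263 + j100 → |·| = √(263²+100²) = √79169 ≈ 281.37, ∠ = arctan(100/263) ≈ 20.82°
∠T = 0.00° − 65.82° = -65.82°

-65.8°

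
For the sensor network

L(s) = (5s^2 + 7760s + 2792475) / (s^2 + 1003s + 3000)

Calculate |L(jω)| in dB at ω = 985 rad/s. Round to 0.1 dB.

15.2 dB

Substitute s = j985:
Numerator: 5(j985)^2 + 7760(j985) + 2792475 = -2058650 + j7643600
Denominator: (j985)^2 + 1003(j985) + 3000 = -967225 + j987955
|N| = √(2058650² + 7643600²) ≈ 7.916e+06, ∠N ≈ 105.07°
|D| = √(967225² + 987955²) ≈ 1.3826e+06, ∠D ≈ 134.39°
|L| = 7.916e+06 / 1.3826e+06 ≈ 5.7254
Gain = 20 log₁₀(5.7254) ≈ 15.16 dB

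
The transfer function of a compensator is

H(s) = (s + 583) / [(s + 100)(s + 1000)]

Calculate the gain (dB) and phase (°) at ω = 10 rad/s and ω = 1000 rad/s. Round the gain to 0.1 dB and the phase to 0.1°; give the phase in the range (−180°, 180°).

ω = 10: -44.7 dB, -5.3°; ω = 1000: -61.8 dB, -69.5°

At s = jω = j10:
zero (s+583): 583 + j10 → |·| = √(583²+10²) = √339989 ≈ 583.09, ∠ = arctan(10/583) ≈ 0.98°
pole (s+100): 100 + j10 → |·| = √(100²+10²) = √10100 ≈ 100.5, ∠ = arctan(10/100) ≈ 5.71°
pole (s+1000): 1000 + j10 → |·| = √(1000²+10²) = √1000100 ≈ 1000, ∠ = arctan(10/1000) ≈ 0.57°
|H| = 1 · 583.09 / 1.005e+05 ≈ 0.0058019
Gain = 20 log₁₀(0.0058019) ≈ -44.73 dB
∠H = 0.98° − 6.28° = -5.30°

At s = jω = j1000:
zero (s+583): 583 + j1000 → |·| = √(583²+1000²) = √1339889 ≈ 1157.5, ∠ = arctan(1000/583) ≈ 59.76°
pole (s+100): 100 + j1000 → |·| = √(100²+1000²) = √1010000 ≈ 1005, ∠ = arctan(1000/100) ≈ 84.29°
pole (s+1000): 1000 + j1000 → |·| = √(1000²+1000²) = √2000000 ≈ 1414.2, ∠ = arctan(1000/1000) ≈ 45.00°
|H| = 1 · 1157.5 / 1.4213e+06 ≈ 0.0008144
Gain = 20 log₁₀(0.0008144) ≈ -61.78 dB
∠H = 59.76° − 129.29° = -69.53°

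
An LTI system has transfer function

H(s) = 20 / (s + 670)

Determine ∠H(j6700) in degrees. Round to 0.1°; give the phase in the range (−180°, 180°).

Substitute s = j6700:
Numerator: 20 = 20 + j0
Denominator: (j6700) + 670 = 670 + j6700
|N| = √(20² + 0²) ≈ 20, ∠N ≈ 0.00°
|D| = √(670² + 6700²) ≈ 6733.4, ∠D ≈ 84.29°
∠H = 0.00° − 84.29° = -84.29°

-84.3°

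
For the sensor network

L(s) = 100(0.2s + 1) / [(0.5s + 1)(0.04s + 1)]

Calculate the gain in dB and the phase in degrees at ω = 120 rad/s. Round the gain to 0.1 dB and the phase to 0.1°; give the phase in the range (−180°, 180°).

18.2 dB, -79.7°

At ω = 120 rad/s:
zero (1 + j120·0.2) = 1 + j24 → |·| ≈ 24.021, ∠ ≈ 87.61°
pole (1 + j120·0.5) = 1 + j60 → |·| ≈ 60.008, ∠ ≈ 89.05°
pole (1 + j120·0.04) = 1 + j4.8 → |·| ≈ 4.9031, ∠ ≈ 78.23°
|L| = 100 · 24.021 / (60.008 · 4.9031) ≈ 8.1642
Gain = 20 log₁₀(8.1642) ≈ 18.24 dB
∠L = (87.61°) − (89.05° + 78.23°) = -79.67°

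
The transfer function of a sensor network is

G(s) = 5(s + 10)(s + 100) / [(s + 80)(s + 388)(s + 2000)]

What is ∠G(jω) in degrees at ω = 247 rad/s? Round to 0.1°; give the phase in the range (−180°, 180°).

44.1°

At s = jω = j247:
zero (s+10): 10 + j247 → |·| = √(10²+247²) = √61109 ≈ 247.2, ∠ = arctan(247/10) ≈ 87.68°
zero (s+100): 100 + j247 → |·| = √(100²+247²) = √71009 ≈ 266.48, ∠ = arctan(247/100) ≈ 67.96°
pole (s+80): 80 + j247 → |·| = √(80²+247²) = √67409 ≈ 259.63, ∠ = arctan(247/80) ≈ 72.05°
pole (s+388): 388 + j247 → |·| = √(388²+247²) = √211553 ≈ 459.95, ∠ = arctan(247/388) ≈ 32.48°
pole (s+2000): 2000 + j247 → |·| = √(2000²+247²) = √4061009 ≈ 2015.2, ∠ = arctan(247/2000) ≈ 7.04°
∠G = 155.64° − 111.57° = 44.07°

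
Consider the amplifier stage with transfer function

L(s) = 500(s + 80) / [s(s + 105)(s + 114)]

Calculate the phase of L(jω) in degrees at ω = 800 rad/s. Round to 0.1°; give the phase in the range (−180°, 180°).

-170.1°

At s = jω = j800:
zero (s+80): 80 + j800 → |·| = √(80²+800²) = √646400 ≈ 803.99, ∠ = arctan(800/80) ≈ 84.29°
pole (s+105): 105 + j800 → |·| = √(105²+800²) = √651025 ≈ 806.86, ∠ = arctan(800/105) ≈ 82.52°
pole (s+114): 114 + j800 → |·| = √(114²+800²) = √652996 ≈ 808.08, ∠ = arctan(800/114) ≈ 81.89°
pole at origin: |s| = 800, ∠ = 90.00° (in denominator)
∠L = 84.29° − 254.41° = -170.12°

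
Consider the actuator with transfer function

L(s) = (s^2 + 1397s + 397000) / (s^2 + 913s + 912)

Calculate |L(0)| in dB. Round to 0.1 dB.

52.8 dB

L(0) = 397000 / 912 ≈ 435.31
20 log₁₀(435.31) ≈ 52.78 dB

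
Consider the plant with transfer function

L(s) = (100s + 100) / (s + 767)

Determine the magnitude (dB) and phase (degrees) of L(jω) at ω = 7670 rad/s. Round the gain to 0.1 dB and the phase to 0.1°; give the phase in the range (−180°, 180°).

40.0 dB, 5.7°

Substitute s = j7670:
Numerator: 100(j7670) + 100 = 100 + j767000
Denominator: (j7670) + 767 = 767 + j7670
|N| = √(100² + 767000²) ≈ 7.67e+05, ∠N ≈ 89.99°
|D| = √(767² + 7670²) ≈ 7708.3, ∠D ≈ 84.29°
|L| = 7.67e+05 / 7708.3 ≈ 99.503
Gain = 20 log₁₀(99.503) ≈ 39.96 dB
∠L = 89.99° − 84.29° = 5.70°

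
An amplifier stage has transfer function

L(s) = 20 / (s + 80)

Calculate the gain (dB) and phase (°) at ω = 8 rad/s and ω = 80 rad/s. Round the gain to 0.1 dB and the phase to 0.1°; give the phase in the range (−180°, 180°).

At s = jω = j8:
pole (s+80): 80 + j8 → |·| = √(80²+8²) = √6464 ≈ 80.399, ∠ = arctan(8/80) ≈ 5.71°
|L| = 20 / 80.399 ≈ 0.24876
Gain = 20 log₁₀(0.24876) ≈ -12.08 dB
∠L = 0.00° − 5.71° = -5.71°

At s = jω = j80:
pole (s+80): 80 + j80 → |·| = √(80²+80²) = √12800 ≈ 113.14, ∠ = arctan(80/80) ≈ 45.00°
|L| = 20 / 113.14 ≈ 0.17677
Gain = 20 log₁₀(0.17677) ≈ -15.05 dB
∠L = 0.00° − 45.00° = -45.00°

ω = 8: -12.1 dB, -5.7°; ω = 80: -15.1 dB, -45.0°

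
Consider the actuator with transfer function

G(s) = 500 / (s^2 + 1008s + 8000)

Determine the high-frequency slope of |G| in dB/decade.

Each pole contributes −20 dB/decade at high frequency; each zero contributes +20 dB/decade.
Net: 0 zero(s) − 2 pole(s) → -40 dB/decade.

-40 dB/decade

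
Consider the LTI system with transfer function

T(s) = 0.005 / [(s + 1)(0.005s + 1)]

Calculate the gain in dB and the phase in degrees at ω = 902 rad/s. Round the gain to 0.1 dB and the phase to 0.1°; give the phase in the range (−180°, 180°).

-118.4 dB, -167.4°

At ω = 902 rad/s:
pole (1 + j902·1) = 1 + j902 → |·| ≈ 902, ∠ ≈ 89.94°
pole (1 + j902·0.005) = 1 + j4.51 → |·| ≈ 4.6195, ∠ ≈ 77.50°
|T| = 0.005 · 1 / (902 · 4.6195) ≈ 1.2e-06
Gain = 20 log₁₀(1.2e-06) ≈ -118.42 dB
∠T = (0°) − (89.94° + 77.50°) = -167.44°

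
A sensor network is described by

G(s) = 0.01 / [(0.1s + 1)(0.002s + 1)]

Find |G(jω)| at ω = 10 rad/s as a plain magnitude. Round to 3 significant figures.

0.00707

At ω = 10 rad/s:
pole (1 + j10·0.1) = 1 + j1 → |·| ≈ 1.4142, ∠ ≈ 45.00°
pole (1 + j10·0.002) = 1 + j0.02 → |·| ≈ 1.0002, ∠ ≈ 1.15°
|G| = 0.01 · 1 / (1.4142 · 1.0002) ≈ 0.0070697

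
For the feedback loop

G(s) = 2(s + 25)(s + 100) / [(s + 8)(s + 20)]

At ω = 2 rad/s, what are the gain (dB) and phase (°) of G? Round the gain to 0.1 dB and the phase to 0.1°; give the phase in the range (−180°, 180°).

29.6 dB, -14.0°

At s = jω = j2:
zero (s+25): 25 + j2 → |·| = √(25²+2²) = √629 ≈ 25.08, ∠ = arctan(2/25) ≈ 4.57°
zero (s+100): 100 + j2 → |·| = √(100²+2²) = √10004 ≈ 100.02, ∠ = arctan(2/100) ≈ 1.15°
pole (s+8): 8 + j2 → |·| = √(8²+2²) = √68 ≈ 8.2462, ∠ = arctan(2/8) ≈ 14.04°
pole (s+20): 20 + j2 → |·| = √(20²+2²) = √404 ≈ 20.1, ∠ = arctan(2/20) ≈ 5.71°
|G| = 2 · 2508.5 / 165.75 ≈ 30.268
Gain = 20 log₁₀(30.268) ≈ 29.62 dB
∠G = 5.72° − 19.75° = -14.03°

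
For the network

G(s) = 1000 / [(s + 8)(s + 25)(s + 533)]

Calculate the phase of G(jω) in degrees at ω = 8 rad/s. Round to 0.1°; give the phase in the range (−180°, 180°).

At s = jω = j8:
pole (s+8): 8 + j8 → |·| = √(8²+8²) = √128 ≈ 11.314, ∠ = arctan(8/8) ≈ 45.00°
pole (s+25): 25 + j8 → |·| = √(25²+8²) = √689 ≈ 26.249, ∠ = arctan(8/25) ≈ 17.74°
pole (s+533): 533 + j8 → |·| = √(533²+8²) = √284153 ≈ 533.06, ∠ = arctan(8/533) ≈ 0.86°
∠G = 0.00° − 63.60° = -63.60°

-63.6°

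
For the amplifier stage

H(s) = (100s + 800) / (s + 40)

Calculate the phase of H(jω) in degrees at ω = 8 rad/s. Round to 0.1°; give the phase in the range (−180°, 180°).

Substitute s = j8:
Numerator: 100(j8) + 800 = 800 + j800
Denominator: (j8) + 40 = 40 + j8
|N| = √(800² + 800²) ≈ 1131.4, ∠N ≈ 45.00°
|D| = √(40² + 8²) ≈ 40.792, ∠D ≈ 11.31°
∠H = 45.00° − 11.31° = 33.69°

33.7°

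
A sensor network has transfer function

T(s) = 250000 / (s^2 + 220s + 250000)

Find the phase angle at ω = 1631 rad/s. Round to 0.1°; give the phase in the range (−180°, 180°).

-171.5°

At s = jω = j1631:
quadratic: (j1631)² + 220·j1631 + 250000 = -2410161 + j358820 → |·| ≈ 2.4367e+06, ∠ ≈ 171.53°
∠T = 0.00° − 171.53° = -171.53°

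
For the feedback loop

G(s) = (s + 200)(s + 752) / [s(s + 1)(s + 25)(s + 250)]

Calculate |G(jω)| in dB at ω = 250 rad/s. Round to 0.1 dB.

-86.8 dB

At s = jω = j250:
zero (s+200): 200 + j250 → |·| = √(200²+250²) = √102500 ≈ 320.16, ∠ = arctan(250/200) ≈ 51.34°
zero (s+752): 752 + j250 → |·| = √(752²+250²) = √628004 ≈ 792.47, ∠ = arctan(250/752) ≈ 18.39°
pole (s+1): 1 + j250 → |·| = √(1²+250²) = √62501 ≈ 250, ∠ = arctan(250/1) ≈ 89.77°
pole (s+25): 25 + j250 → |·| = √(25²+250²) = √63125 ≈ 251.25, ∠ = arctan(250/25) ≈ 84.29°
pole (s+250): 250 + j250 → |·| = √(250²+250²) = √125000 ≈ 353.55, ∠ = arctan(250/250) ≈ 45.00°
pole at origin: |s| = 250, ∠ = 90.00° (in denominator)
|G| = 1 · 2.5372e+05 / 5.5518e+09 ≈ 4.57e-05
Gain = 20 log₁₀(4.57e-05) ≈ -86.80 dB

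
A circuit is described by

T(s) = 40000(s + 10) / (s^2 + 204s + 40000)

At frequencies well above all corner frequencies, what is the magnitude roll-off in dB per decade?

Each pole contributes −20 dB/decade at high frequency; each zero contributes +20 dB/decade.
Net: 1 zero(s) − 2 pole(s) → -20 dB/decade.

-20 dB/decade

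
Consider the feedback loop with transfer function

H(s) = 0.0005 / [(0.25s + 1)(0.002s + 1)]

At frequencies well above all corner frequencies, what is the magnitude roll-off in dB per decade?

Each pole contributes −20 dB/decade at high frequency; each zero contributes +20 dB/decade.
Net: 0 zero(s) − 2 pole(s) → -40 dB/decade.

-40 dB/decade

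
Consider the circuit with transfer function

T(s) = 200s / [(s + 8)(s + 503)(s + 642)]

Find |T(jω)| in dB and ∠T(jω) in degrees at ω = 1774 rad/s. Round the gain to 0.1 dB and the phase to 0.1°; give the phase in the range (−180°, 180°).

At s = jω = j1774:
zero at origin: s = j1774 → |·| = 1774, ∠ = 90.00°
pole (s+8): 8 + j1774 → |·| = √(8²+1774²) = √3147140 ≈ 1774, ∠ = arctan(1774/8) ≈ 89.74°
pole (s+503): 503 + j1774 → |·| = √(503²+1774²) = √3400085 ≈ 1843.9, ∠ = arctan(1774/503) ≈ 74.17°
pole (s+642): 642 + j1774 → |·| = √(642²+1774²) = √3559240 ≈ 1886.6, ∠ = arctan(1774/642) ≈ 70.11°
|T| = 200 · 1774 / 6.1712e+09 ≈ 5.7493e-05
Gain = 20 log₁₀(5.7493e-05) ≈ -84.81 dB
∠T = 90.00° − 234.02° = -144.02°

-84.8 dB, -144.0°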